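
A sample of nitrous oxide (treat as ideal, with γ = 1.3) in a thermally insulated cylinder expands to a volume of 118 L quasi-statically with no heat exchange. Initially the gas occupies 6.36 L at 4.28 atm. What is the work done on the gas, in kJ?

W ≈ -5.37 kJ

P₂ = P₁(V₁/V₂)^γ = 4.28×(6.36/118)^(1.3) = 0.09605 atm.
For a reversible adiabat, W_by_gas = (P₁V₁ − P₂V₂)/(γ−1).
W_by = (433700×0.00636 − 9732×0.118) / (0.3) = 5366 J.
W_on_gas = −W_by = -5366 J.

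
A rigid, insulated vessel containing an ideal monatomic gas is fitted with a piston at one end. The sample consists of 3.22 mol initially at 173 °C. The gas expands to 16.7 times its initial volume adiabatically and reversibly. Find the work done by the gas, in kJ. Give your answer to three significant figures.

W ≈ 15.2 kJ

For a reversible adiabat TV^(γ−1) is constant, so T₂ = T₁ (V₁/V₂)^(γ−1).
γ = 5/3 for a monatomic ideal gas, so γ−1 = 2/3.
T₁ = 173 °C = 446.1 K.
T₂ = 446.1 × (1/16.7)^(2/3) = 68.29 K.
Q = 0, so ΔU = W_on_gas = nCᵥΔT with Cᵥ = R/(γ−1) = 12.47 J/(mol·K).
ΔU = 3.22 × 12.47 × (68.29 − 446.1) = -15170 J.
Work done by the gas = −ΔU = 15170 J.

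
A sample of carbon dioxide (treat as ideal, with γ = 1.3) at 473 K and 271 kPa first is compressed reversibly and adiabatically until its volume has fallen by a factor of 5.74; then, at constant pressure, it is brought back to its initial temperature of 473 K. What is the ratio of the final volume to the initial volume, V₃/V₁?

Adiabatic step: V₂/V₁ = 0.1742; T₂ = T₁·5.74^(0.3) = 799 K.
Isobaric step: V₃/V₂ = T₃/T₂ = 473/799.
V₃/V₁ = (V₂/V₁)(V₃/V₂) = 0.1742 × (473/799) = 0.1031.

V₃/V₁ ≈ 0.103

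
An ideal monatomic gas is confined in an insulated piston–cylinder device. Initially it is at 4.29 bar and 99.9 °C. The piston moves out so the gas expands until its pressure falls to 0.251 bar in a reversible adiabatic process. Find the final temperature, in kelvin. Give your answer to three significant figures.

T₂ ≈ 120 K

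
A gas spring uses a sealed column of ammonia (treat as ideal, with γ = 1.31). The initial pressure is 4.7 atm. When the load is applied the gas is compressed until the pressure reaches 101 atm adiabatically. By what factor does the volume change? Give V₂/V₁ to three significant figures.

V₂/V₁ ≈ 0.0962

From PV^γ = const, V₂/V₁ = (P₁/P₂)^(1/γ).
V₂/V₁ = (4.7/101)^(0.763) = 0.09617.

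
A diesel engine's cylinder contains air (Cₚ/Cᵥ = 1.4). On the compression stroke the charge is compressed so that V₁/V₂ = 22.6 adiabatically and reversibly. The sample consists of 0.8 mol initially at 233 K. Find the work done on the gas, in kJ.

Adiabatic: T₁V₁^(γ−1) = T₂V₂^(γ−1) ⇒ T₂ = T₁ (V₁/V₂)^(γ−1).
T₂ = 233 × 22.6^(0.4) = 811 K.
Q = 0, so ΔU = W_on_gas = nCᵥΔT with Cᵥ = R/(γ−1) = 20.79 J/(mol·K).
ΔU = 0.8 × 20.79 × (811 − 233) = 9610 J.

W ≈ 9.61 kJ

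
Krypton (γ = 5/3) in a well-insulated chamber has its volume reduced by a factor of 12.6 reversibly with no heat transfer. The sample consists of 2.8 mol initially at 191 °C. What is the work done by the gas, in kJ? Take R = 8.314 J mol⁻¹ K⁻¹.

Adiabatic: T₁V₁^(γ−1) = T₂V₂^(γ−1) ⇒ T₂ = T₁ (V₁/V₂)^(γ−1).
T₁ = 191 °C = 464.1 K.
T₂ = 464.1 × 12.6^(2/3) = 2513 K.
Q = 0, so ΔU = W_on_gas = nCᵥΔT with Cᵥ = R/(γ−1) = 12.47 J/(mol·K).
ΔU = 2.8 × 12.47 × (2513 − 464.1) = 71550 J.
Work done by the gas = −ΔU = -71550 J.

W ≈ -71.6 kJ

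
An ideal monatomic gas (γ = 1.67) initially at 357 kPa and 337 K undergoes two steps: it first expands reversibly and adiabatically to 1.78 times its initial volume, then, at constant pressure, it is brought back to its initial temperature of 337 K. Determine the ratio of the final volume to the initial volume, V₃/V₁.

V₃/V₁ ≈ 2.62

Adiabatic step: V₂/V₁ = 1.78; T₂ = T₁·(1/1.78)^(0.67) = 229 K.
Isobaric step: V₃/V₂ = T₃/T₂ = 337/229.
V₃/V₁ = (V₂/V₁)(V₃/V₂) = 1.78 × (337/229) = 2.619.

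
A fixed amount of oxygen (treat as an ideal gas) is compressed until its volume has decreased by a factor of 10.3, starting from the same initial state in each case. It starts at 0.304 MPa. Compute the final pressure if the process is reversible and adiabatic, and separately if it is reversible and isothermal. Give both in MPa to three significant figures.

For a diatomic ideal gas γ = 7/5.
Isothermal: P₂ = P₁(V₁/V₂) = 0.304×10.3 = 3.131 MPa.
Adiabatic: P₂ = P₁(V₁/V₂)^γ = 0.304×10.3^(7/5) = 7.959 MPa.

adiabatic: 7.96 MPa; isothermal: 3.13 MPa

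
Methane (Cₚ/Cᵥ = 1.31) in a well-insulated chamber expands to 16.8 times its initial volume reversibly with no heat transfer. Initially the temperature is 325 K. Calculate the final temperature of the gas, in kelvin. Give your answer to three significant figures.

T₂ ≈ 136 K

For a reversible adiabat TV^(γ−1) is constant, so T₂ = T₁ (V₁/V₂)^(γ−1).
T₂ = 325 × (1/16.8)^(0.31) = 135.5 K.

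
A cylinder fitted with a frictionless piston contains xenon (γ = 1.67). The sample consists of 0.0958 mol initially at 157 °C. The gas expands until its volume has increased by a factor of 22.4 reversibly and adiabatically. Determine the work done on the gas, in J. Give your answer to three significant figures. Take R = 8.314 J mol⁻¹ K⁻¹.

W ≈ -448 J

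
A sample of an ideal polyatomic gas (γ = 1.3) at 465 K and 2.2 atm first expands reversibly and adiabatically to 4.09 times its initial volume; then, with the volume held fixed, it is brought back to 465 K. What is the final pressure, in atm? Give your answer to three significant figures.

Adiabatic step (PV^γ = const): P₂ = 2.2×(1/4.09)^(1.3) = 0.3525 atm; T₂ = 465×(1/4.09)^(0.3) = 304.7 K.
Isochoric: P₃ = P₂(T₃/T₂) = 0.3525 × (465/304.7) = 0.5379 atm.

P₃ ≈ 0.538 atm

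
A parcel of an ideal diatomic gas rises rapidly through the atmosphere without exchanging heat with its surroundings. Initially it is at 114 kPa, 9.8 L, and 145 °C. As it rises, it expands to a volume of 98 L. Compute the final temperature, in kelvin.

For a reversible adiabat TV^(γ−1) is constant, so T₂ = T₁ (V₁/V₂)^(γ−1).
γ = 7/5 for a diatomic ideal gas.
T₁ = 145 °C = 418.1 K.
T₂ = 418.1 × (9.8/98)^(2/5) = 166.5 K.

T₂ ≈ 166 K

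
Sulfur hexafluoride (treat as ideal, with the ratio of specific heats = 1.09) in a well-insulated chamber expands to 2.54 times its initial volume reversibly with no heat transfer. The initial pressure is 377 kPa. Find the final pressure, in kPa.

Since PV^γ is constant along a reversible adiabat, P₂ = P₁ (V₁/V₂)^γ.
P₂ = 377 × (1/2.54)^(1.09) = 136.5 kPa.

P₂ ≈ 136 kPa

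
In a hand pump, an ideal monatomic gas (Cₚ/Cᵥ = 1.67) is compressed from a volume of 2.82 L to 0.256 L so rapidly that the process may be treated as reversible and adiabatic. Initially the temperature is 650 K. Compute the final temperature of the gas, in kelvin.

For a reversible adiabat TV^(γ−1) is constant, so T₂ = T₁ (V₁/V₂)^(γ−1).
T₂ = 650 × (2.82/0.256)^(0.67) = 3244 K.

T₂ ≈ 3240 K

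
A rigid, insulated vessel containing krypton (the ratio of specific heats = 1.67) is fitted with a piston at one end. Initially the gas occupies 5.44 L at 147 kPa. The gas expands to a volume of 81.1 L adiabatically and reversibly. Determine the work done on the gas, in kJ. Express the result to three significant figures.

W ≈ -0.998 kJ

P₂ = P₁(V₁/V₂)^γ = 147×(5.44/81.1)^(1.67) = 1.613 kPa.
For a reversible adiabat, W_by_gas = (P₁V₁ − P₂V₂)/(γ−1).
W_by = (147000×0.00544 − 1613×0.0811) / (0.67) = 998.3 J.
W_on_gas = −W_by = -998.3 J.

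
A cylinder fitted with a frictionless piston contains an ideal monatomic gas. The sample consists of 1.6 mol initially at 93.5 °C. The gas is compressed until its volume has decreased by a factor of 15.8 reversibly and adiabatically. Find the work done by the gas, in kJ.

W ≈ -38.7 kJ

For a reversible adiabat TV^(γ−1) is constant, so T₂ = T₁ (V₁/V₂)^(γ−1).
γ = 5/3 for a monatomic ideal gas, so γ−1 = 2/3.
T₁ = 93.5 °C = 366.6 K.
T₂ = 366.6 × 15.8^(2/3) = 2309 K.
Q = 0, so ΔU = W_on_gas = nCᵥΔT with Cᵥ = R/(γ−1) = 12.47 J/(mol·K).
ΔU = 1.6 × 12.47 × (2309 − 366.6) = 38750 J.
Work done by the gas = −ΔU = -38750 J.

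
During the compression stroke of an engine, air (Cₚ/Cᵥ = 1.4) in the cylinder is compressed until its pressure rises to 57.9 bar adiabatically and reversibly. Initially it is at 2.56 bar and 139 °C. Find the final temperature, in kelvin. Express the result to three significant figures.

T₂ ≈ 1000 K

Along an adiabat T P^((1−γ)/γ) is constant, so T₂ = T₁ (P₂/P₁)^((γ−1)/γ).
T₁ = 139 °C = 412.1 K.
T₂ = 412.1 × (57.9/2.56)^(0.286) = 1005 K.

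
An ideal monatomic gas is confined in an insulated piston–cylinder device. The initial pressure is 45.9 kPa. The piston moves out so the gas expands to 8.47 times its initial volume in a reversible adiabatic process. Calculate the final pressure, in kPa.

P₂ ≈ 1.30 kPa

Adiabatic: P₁V₁^γ = P₂V₂^γ ⇒ P₂ = P₁ (V₁/V₂)^γ.
For a monatomic ideal gas γ = 5/3.
P₂ = 45.9 × (1/8.47)^(5/3) = 1.304 kPa.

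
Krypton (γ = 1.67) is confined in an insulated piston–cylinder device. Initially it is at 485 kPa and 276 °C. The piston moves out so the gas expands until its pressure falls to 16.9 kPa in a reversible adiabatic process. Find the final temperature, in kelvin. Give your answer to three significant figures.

T₂ ≈ 143 K

Along an adiabat T P^((1−γ)/γ) is constant, so T₂ = T₁ (P₂/P₁)^((γ−1)/γ).
T₁ = 276 °C = 549.1 K.
T₂ = 549.1 × (16.9/485)^(0.401) = 142.8 K.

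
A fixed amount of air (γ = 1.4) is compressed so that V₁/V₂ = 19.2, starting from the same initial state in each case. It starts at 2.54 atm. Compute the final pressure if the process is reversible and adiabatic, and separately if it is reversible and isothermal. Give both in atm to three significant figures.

Isothermal: P₂ = P₁(V₁/V₂) = 2.54×19.2 = 48.77 atm.
Adiabatic: P₂ = P₁(V₁/V₂)^γ = 2.54×19.2^(1.4) = 159 atm.

adiabatic: 159 atm; isothermal: 48.8 atm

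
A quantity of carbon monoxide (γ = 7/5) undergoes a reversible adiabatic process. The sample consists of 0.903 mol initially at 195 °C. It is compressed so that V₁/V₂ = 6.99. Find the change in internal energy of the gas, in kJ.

For a reversible adiabat TV^(γ−1) is constant, so T₂ = T₁ (V₁/V₂)^(γ−1).
T₁ = 195 °C = 468.1 K.
T₂ = 468.1 × 6.99^(2/5) = 1019 K.
Q = 0, so ΔU = W_on_gas = nCᵥΔT with Cᵥ = R/(γ−1) = 20.79 J/(mol·K).
ΔU = 0.903 × 20.79 × (1019 − 468.1) = 10340 J.

ΔU ≈ 10.3 kJ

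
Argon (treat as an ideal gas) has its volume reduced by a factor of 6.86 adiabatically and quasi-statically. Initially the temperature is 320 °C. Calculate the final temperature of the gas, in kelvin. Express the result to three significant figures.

For a reversible adiabat TV^(γ−1) is constant, so T₂ = T₁ (V₁/V₂)^(γ−1).
For a monatomic ideal gas γ = 5/3, so γ−1 = 2/3.
T₁ = 320 °C = 593.1 K.
T₂ = 593.1 × 6.86^(2/3) = 2141 K.

T₂ ≈ 2140 K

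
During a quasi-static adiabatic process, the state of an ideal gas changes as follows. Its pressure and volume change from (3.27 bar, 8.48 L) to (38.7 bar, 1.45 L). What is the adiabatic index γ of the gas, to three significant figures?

PV^γ = const ⇒ γ = ln(P₂/P₁) / ln(V₁/V₂).
γ = ln(38.7/3.27) / ln(8.48/1.45) = 1.399.

γ ≈ 1.40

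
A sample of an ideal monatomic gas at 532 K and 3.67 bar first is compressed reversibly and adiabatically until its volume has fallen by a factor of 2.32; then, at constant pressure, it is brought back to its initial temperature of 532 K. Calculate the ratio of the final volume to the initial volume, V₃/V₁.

For a monatomic ideal gas γ = 5/3.
Adiabatic step: V₂/V₁ = 0.431; T₂ = T₁·2.32^(2/3) = 932.3 K.
Isobaric step: V₃/V₂ = T₃/T₂ = 532/932.3.
V₃/V₁ = (V₂/V₁)(V₃/V₂) = 0.431 × (532/932.3) = 0.246.

V₃/V₁ ≈ 0.246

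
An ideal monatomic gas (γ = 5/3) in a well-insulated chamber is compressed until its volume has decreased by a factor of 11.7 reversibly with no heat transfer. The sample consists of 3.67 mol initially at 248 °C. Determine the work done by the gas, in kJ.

Adiabatic: T₁V₁^(γ−1) = T₂V₂^(γ−1) ⇒ T₂ = T₁ (V₁/V₂)^(γ−1).
T₁ = 248 °C = 521.1 K.
T₂ = 521.1 × 11.7^(2/3) = 2686 K.
Q = 0, so ΔU = W_on_gas = nCᵥΔT with Cᵥ = R/(γ−1) = 12.47 J/(mol·K).
ΔU = 3.67 × 12.47 × (2686 − 521.1) = 99080 J.
Work done by the gas = −ΔU = -99080 J.

W ≈ -99.1 kJ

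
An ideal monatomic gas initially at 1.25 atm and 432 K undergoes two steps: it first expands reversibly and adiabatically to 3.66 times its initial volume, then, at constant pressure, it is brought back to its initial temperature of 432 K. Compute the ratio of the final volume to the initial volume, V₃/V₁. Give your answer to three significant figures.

For a monatomic ideal gas γ = 5/3.
Adiabatic step: V₂/V₁ = 3.66; T₂ = T₁·(1/3.66)^(2/3) = 181.9 K.
Isobaric step: V₃/V₂ = T₃/T₂ = 432/181.9.
V₃/V₁ = (V₂/V₁)(V₃/V₂) = 3.66 × (432/181.9) = 8.692.

V₃/V₁ ≈ 8.69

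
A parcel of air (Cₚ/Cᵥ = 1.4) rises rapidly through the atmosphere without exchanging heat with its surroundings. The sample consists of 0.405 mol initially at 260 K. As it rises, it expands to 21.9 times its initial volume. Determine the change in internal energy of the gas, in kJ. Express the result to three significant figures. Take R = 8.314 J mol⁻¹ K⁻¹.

ΔU ≈ -1.55 kJ

For a reversible adiabat TV^(γ−1) is constant, so T₂ = T₁ (V₁/V₂)^(γ−1).
T₂ = 260 × (1/21.9)^(0.4) = 75.65 K.
Q = 0, so ΔU = W_on_gas = nCᵥΔT with Cᵥ = R/(γ−1) = 20.79 J/(mol·K).
ΔU = 0.405 × 20.79 × (75.65 − 260) = -1552 J.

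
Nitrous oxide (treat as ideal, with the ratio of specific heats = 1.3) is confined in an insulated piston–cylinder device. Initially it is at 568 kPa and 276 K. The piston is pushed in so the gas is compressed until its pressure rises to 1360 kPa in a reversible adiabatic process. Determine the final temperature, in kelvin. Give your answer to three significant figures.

T₂ ≈ 338 K

Adiabatic: T₂/T₁ = (P₂/P₁)^((γ−1)/γ).
T₂ = 276 × (1360/568)^(0.231) = 337.6 K.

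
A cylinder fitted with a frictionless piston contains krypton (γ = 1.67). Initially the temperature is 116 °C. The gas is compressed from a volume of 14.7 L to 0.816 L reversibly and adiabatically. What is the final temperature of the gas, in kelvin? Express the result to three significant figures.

Adiabatic: T₁V₁^(γ−1) = T₂V₂^(γ−1) ⇒ T₂ = T₁ (V₁/V₂)^(γ−1).
T₁ = 116 °C = 389.1 K.
T₂ = 389.1 × (14.7/0.816)^(0.67) = 2700 K.

T₂ ≈ 2700 K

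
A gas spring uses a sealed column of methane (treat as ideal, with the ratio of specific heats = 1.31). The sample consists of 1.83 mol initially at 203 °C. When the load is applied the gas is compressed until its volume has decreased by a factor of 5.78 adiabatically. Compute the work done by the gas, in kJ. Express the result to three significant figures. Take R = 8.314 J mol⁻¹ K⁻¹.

W ≈ -16.9 kJ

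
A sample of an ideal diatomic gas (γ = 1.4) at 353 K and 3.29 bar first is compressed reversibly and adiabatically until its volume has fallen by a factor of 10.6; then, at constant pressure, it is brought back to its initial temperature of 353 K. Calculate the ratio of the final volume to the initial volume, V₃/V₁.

V₃/V₁ ≈ 0.0367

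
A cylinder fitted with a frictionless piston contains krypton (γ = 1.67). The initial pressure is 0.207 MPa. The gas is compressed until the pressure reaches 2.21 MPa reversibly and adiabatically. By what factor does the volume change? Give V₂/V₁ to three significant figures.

From PV^γ = const, V₂/V₁ = (P₁/P₂)^(1/γ).
V₂/V₁ = (0.207/2.21)^(0.599) = 0.2422.

V₂/V₁ ≈ 0.242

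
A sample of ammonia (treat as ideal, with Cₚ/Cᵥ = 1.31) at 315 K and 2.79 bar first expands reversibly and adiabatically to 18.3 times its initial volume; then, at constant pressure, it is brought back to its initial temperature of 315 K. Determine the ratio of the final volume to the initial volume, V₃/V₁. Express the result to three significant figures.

V₃/V₁ ≈ 45.1

Adiabatic step: V₂/V₁ = 18.3; T₂ = T₁·(1/18.3)^(0.31) = 127.9 K.
Isobaric step: V₃/V₂ = T₃/T₂ = 315/127.9.
V₃/V₁ = (V₂/V₁)(V₃/V₂) = 18.3 × (315/127.9) = 45.06.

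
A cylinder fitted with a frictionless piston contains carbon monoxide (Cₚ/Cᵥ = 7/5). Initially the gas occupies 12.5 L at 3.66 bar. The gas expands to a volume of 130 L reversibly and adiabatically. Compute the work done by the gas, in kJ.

W ≈ 6.96 kJ

P₂ = P₁(V₁/V₂)^γ = 3.66×(12.5/130)^(7/5) = 0.1379 bar.
For a reversible adiabat, W_by_gas = (P₁V₁ − P₂V₂)/(γ−1).
W_by = (366000×0.0125 − 13790×0.13) / (2/5) = 6955 J.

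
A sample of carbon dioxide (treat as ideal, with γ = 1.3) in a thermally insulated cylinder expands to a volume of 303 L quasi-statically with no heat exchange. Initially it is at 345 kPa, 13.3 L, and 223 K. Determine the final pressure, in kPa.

P₂ ≈ 5.93 kPa

Adiabatic: P₁V₁^γ = P₂V₂^γ ⇒ P₂ = P₁ (V₁/V₂)^γ.
P₂ = 345 × (13.3/303)^(1.3) = 5.929 kPa.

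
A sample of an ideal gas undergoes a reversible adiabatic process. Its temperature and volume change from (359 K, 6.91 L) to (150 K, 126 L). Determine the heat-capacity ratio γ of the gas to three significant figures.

TV^(γ−1) = const ⇒ γ − 1 = ln(T₂/T₁) / ln(V₁/V₂).
γ = 1 + ln(150/359) / ln(6.91/126) = 1.301.

γ ≈ 1.30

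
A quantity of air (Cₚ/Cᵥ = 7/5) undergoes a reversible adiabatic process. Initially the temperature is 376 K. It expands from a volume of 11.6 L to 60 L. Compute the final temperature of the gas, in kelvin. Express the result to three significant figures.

T₂ ≈ 195 K

For a reversible adiabat TV^(γ−1) is constant, so T₂ = T₁ (V₁/V₂)^(γ−1).
T₂ = 376 × (11.6/60)^(2/5) = 194.9 K.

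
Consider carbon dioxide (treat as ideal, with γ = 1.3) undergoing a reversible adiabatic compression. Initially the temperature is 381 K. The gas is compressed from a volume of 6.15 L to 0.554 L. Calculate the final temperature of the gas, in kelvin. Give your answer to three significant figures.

For a reversible adiabat TV^(γ−1) is constant, so T₂ = T₁ (V₁/V₂)^(γ−1).
T₂ = 381 × (6.15/0.554)^(0.3) = 784.4 K.

T₂ ≈ 784 K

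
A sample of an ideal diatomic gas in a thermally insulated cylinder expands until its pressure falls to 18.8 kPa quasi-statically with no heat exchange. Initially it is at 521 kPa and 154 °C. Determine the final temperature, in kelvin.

Adiabatic: T₂/T₁ = (P₂/P₁)^((γ−1)/γ).
For a diatomic ideal gas γ = 7/5, so (γ−1)/γ = 2/7.
T₁ = 154 °C = 427.1 K.
T₂ = 427.1 × (18.8/521)^(2/7) = 165.3 K.

T₂ ≈ 165 K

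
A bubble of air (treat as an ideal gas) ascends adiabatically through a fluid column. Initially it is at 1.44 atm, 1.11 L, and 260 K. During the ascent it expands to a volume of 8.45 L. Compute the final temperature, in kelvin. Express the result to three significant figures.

T₂ ≈ 115 K

For a reversible adiabat TV^(γ−1) is constant, so T₂ = T₁ (V₁/V₂)^(γ−1).
γ = 7/5 for a diatomic ideal gas.
T₂ = 260 × (1.11/8.45)^(2/5) = 115.4 K.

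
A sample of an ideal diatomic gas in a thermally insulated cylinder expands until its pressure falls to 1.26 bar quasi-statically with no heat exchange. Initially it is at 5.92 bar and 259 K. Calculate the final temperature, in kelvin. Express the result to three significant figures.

Adiabatic: T₂/T₁ = (P₂/P₁)^((γ−1)/γ).
For a diatomic ideal gas γ = 7/5, so (γ−1)/γ = 2/7.
T₂ = 259 × (1.26/5.92)^(2/7) = 166.5 K.

T₂ ≈ 166 K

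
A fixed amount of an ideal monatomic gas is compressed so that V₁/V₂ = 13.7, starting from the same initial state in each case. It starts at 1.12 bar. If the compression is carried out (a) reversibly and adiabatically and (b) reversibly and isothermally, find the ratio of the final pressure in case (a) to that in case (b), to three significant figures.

P_adiabatic / P_isothermal ≈ 5.73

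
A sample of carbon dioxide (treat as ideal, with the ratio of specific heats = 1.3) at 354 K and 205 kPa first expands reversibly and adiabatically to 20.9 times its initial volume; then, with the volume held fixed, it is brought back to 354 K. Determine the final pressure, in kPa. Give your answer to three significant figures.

Adiabatic step (PV^γ = const): P₂ = 205×(1/20.9)^(1.3) = 3.941 kPa; T₂ = 354×(1/20.9)^(0.3) = 142.2 K.
Isochoric: P₃ = P₂(T₃/T₂) = 3.941 × (354/142.2) = 9.809 kPa.

P₃ ≈ 9.81 kPa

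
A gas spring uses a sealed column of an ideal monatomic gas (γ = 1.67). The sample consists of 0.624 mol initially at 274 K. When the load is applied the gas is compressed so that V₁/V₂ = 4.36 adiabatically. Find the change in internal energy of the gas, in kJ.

Adiabatic: T₁V₁^(γ−1) = T₂V₂^(γ−1) ⇒ T₂ = T₁ (V₁/V₂)^(γ−1).
T₂ = 274 × 4.36^(0.67) = 734.9 K.
Q = 0, so ΔU = W_on_gas = nCᵥΔT with Cᵥ = R/(γ−1) = 12.41 J/(mol·K).
ΔU = 0.624 × 12.41 × (734.9 − 274) = 3569 J.

ΔU ≈ 3.57 kJ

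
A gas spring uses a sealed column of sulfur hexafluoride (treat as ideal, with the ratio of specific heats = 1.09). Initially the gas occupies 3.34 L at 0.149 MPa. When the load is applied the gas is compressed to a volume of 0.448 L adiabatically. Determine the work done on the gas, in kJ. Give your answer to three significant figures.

W ≈ 1.10 kJ

P₂ = P₁(V₁/V₂)^γ = 0.149×(3.34/0.448)^(1.09) = 1.331 MPa.
For a reversible adiabat, W_by_gas = (P₁V₁ − P₂V₂)/(γ−1).
W_by = (149000×0.00334 − 1.331×10^6×0.000448) / (0.09) = -1096 J.
W_on_gas = −W_by = 1096 J.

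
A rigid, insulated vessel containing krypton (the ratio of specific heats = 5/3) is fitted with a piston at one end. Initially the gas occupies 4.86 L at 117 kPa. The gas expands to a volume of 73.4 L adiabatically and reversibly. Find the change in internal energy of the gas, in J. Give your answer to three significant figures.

P₂ = P₁(V₁/V₂)^γ = 117×(4.86/73.4)^(5/3) = 1.268 kPa.
For a reversible adiabat, W_by_gas = (P₁V₁ − P₂V₂)/(γ−1).
W_by = (117000×0.00486 − 1268×0.0734) / (2/3) = 713.3 J.
Q = 0 ⇒ ΔU = −W_by = -713.3 J.

ΔU ≈ -713 J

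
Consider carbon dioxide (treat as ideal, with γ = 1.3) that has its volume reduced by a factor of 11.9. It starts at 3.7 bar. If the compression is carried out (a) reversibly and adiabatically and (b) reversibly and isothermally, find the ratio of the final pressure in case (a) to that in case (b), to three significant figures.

Isothermal: P_b = P₁(V₁/V₂) = 3.7×11.9.
Adiabatic: P_a = P₁(V₁/V₂)^γ = 3.7×11.9^(1.3).
P_a/P_b = (V₁/V₂)^(γ−1) = 11.9^(0.3) = 2.102.

P_adiabatic / P_isothermal ≈ 2.10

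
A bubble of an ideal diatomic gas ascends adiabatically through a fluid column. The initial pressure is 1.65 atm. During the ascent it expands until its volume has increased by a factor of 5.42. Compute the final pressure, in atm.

P₂ ≈ 0.155 atm

Adiabatic: P₁V₁^γ = P₂V₂^γ ⇒ P₂ = P₁ (V₁/V₂)^γ.
For a diatomic ideal gas γ = 7/5.
P₂ = 1.65 × (1/5.42)^(7/5) = 0.1548 atm.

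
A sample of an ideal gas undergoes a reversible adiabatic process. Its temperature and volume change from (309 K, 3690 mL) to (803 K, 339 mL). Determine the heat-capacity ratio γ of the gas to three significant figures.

TV^(γ−1) = const ⇒ γ − 1 = ln(T₂/T₁) / ln(V₁/V₂).
γ = 1 + ln(803/309) / ln(3690/339) = 1.4.

γ ≈ 1.40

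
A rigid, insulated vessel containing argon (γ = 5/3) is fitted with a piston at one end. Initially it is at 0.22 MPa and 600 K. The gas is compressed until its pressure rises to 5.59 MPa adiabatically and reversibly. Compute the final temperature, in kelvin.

Along an adiabat T P^((1−γ)/γ) is constant, so T₂ = T₁ (P₂/P₁)^((γ−1)/γ).
T₂ = 600 × (5.59/0.22)^(2/5) = 2189 K.

T₂ ≈ 2190 K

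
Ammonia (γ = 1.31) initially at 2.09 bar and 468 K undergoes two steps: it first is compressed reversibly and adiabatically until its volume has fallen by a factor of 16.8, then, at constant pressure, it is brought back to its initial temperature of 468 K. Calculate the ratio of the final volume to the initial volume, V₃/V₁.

Adiabatic step: V₂/V₁ = 0.05952; T₂ = T₁·16.8^(0.31) = 1122 K.
Isobaric step: V₃/V₂ = T₃/T₂ = 468/1122.
V₃/V₁ = (V₂/V₁)(V₃/V₂) = 0.05952 × (468/1122) = 0.02482.

V₃/V₁ ≈ 0.0248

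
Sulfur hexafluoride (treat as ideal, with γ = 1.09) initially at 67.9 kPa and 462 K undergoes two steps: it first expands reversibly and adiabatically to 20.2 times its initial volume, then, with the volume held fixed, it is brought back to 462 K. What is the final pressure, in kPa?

P₃ ≈ 3.36 kPa

Adiabatic step (PV^γ = const): P₂ = 67.9×(1/20.2)^(1.09) = 2.565 kPa; T₂ = 462×(1/20.2)^(0.09) = 352.5 K.
Isochoric: P₃ = P₂(T₃/T₂) = 2.565 × (462/352.5) = 3.361 kPa.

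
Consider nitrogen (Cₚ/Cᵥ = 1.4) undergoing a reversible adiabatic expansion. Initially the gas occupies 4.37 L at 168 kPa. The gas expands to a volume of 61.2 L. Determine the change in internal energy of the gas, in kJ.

ΔU ≈ -1.20 kJ

P₂ = P₁(V₁/V₂)^γ = 168×(4.37/61.2)^(1.4) = 4.174 kPa.
For a reversible adiabat, W_by_gas = (P₁V₁ − P₂V₂)/(γ−1).
W_by = (168000×0.00437 − 4174×0.0612) / (0.4) = 1197 J.
Q = 0 ⇒ ΔU = −W_by = -1197 J.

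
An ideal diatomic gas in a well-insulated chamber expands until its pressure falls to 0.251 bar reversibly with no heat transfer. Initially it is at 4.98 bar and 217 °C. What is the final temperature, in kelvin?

T₂ ≈ 209 K

Along an adiabat T P^((1−γ)/γ) is constant, so T₂ = T₁ (P₂/P₁)^((γ−1)/γ).
For a diatomic ideal gas γ = 7/5, so (γ−1)/γ = 2/7.
T₁ = 217 °C = 490.1 K.
T₂ = 490.1 × (0.251/4.98)^(2/7) = 208.7 K.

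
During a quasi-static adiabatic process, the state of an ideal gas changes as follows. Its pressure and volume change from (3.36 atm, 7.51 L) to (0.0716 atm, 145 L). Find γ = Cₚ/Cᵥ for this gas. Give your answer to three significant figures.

γ ≈ 1.30

PV^γ = const ⇒ γ = ln(P₂/P₁) / ln(V₁/V₂).
γ = ln(0.0716/3.36) / ln(7.51/145) = 1.3.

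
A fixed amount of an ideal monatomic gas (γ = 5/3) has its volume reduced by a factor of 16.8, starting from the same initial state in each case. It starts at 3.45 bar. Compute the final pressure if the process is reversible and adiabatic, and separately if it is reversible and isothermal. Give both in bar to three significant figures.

adiabatic: 380 bar; isothermal: 58.0 bar

Isothermal: P₂ = P₁(V₁/V₂) = 3.45×16.8 = 57.96 bar.
Adiabatic: P₂ = P₁(V₁/V₂)^γ = 3.45×16.8^(5/3) = 380.2 bar.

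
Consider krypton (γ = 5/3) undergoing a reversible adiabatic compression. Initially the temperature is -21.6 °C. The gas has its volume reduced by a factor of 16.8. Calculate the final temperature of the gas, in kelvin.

Adiabatic: T₁V₁^(γ−1) = T₂V₂^(γ−1) ⇒ T₂ = T₁ (V₁/V₂)^(γ−1).
T₁ = -21.6 °C = 251.5 K.
T₂ = 251.5 × 16.8^(2/3) = 1650 K.

T₂ ≈ 1650 K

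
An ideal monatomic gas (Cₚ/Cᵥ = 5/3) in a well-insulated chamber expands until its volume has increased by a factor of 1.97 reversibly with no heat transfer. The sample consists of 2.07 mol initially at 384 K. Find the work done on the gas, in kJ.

For a reversible adiabat TV^(γ−1) is constant, so T₂ = T₁ (V₁/V₂)^(γ−1).
T₂ = 384 × (1/1.97)^(2/3) = 244.4 K.
Q = 0, so ΔU = W_on_gas = nCᵥΔT with Cᵥ = R/(γ−1) = 12.47 J/(mol·K).
ΔU = 2.07 × 12.47 × (244.4 − 384) = -3605 J.

W ≈ -3.60 kJ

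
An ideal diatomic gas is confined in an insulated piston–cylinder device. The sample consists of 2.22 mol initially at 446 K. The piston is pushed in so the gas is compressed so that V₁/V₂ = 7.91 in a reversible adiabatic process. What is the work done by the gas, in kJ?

Adiabatic: T₁V₁^(γ−1) = T₂V₂^(γ−1) ⇒ T₂ = T₁ (V₁/V₂)^(γ−1).
γ = 7/5 for a diatomic ideal gas, so γ−1 = 2/5.
T₂ = 446 × 7.91^(2/5) = 1020 K.
Q = 0, so ΔU = W_on_gas = nCᵥΔT with Cᵥ = R/(γ−1) = 20.79 J/(mol·K).
ΔU = 2.22 × 20.79 × (1020 − 446) = 26490 J.
Work done by the gas = −ΔU = -26490 J.

W ≈ -26.5 kJ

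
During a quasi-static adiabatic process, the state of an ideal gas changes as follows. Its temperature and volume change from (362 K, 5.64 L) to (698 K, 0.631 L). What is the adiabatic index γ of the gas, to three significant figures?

γ ≈ 1.30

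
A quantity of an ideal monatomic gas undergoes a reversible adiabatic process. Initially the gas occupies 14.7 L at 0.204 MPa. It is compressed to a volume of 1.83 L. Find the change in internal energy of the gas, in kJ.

ΔU ≈ 13.5 kJ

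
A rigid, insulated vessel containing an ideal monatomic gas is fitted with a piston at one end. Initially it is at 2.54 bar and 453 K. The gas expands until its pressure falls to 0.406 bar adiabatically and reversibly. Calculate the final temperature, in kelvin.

T₂ ≈ 218 K

Adiabatic: T₂/T₁ = (P₂/P₁)^((γ−1)/γ).
For a monatomic ideal gas γ = 5/3, so (γ−1)/γ = 2/5.
T₂ = 453 × (0.406/2.54)^(2/5) = 217.6 K.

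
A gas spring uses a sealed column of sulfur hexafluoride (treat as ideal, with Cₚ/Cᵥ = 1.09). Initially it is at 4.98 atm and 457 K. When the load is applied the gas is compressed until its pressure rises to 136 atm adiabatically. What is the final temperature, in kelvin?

T₂ ≈ 600 K

Along an adiabat T P^((1−γ)/γ) is constant, so T₂ = T₁ (P₂/P₁)^((γ−1)/γ).
T₂ = 457 × (136/4.98)^(0.0826) = 600.5 K.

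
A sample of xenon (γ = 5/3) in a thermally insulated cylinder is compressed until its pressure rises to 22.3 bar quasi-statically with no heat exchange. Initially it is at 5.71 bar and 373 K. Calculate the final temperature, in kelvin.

T₂ ≈ 643 K

Adiabatic: T₂/T₁ = (P₂/P₁)^((γ−1)/γ).
T₂ = 373 × (22.3/5.71)^(2/5) = 643.2 K.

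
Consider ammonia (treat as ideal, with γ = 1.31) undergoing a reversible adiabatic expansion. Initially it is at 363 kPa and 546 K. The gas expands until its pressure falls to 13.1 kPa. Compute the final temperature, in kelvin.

Along an adiabat T P^((1−γ)/γ) is constant, so T₂ = T₁ (P₂/P₁)^((γ−1)/γ).
T₂ = 546 × (13.1/363)^(0.237) = 248.8 K.

T₂ ≈ 249 K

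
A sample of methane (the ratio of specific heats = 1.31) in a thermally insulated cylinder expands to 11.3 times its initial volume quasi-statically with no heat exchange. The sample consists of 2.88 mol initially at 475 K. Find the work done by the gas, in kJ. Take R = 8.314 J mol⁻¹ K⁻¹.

For a reversible adiabat TV^(γ−1) is constant, so T₂ = T₁ (V₁/V₂)^(γ−1).
T₂ = 475 × (1/11.3)^(0.31) = 224 K.
Q = 0, so ΔU = W_on_gas = nCᵥΔT with Cᵥ = R/(γ−1) = 26.82 J/(mol·K).
ΔU = 2.88 × 26.82 × (224 − 475) = -19390 J.
Work done by the gas = −ΔU = 19390 J.

W ≈ 19.4 kJ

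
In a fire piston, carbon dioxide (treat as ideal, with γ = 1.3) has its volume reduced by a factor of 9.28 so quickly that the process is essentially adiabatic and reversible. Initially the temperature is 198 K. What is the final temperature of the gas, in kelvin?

For a reversible adiabat TV^(γ−1) is constant, so T₂ = T₁ (V₁/V₂)^(γ−1).
T₂ = 198 × 9.28^(0.3) = 386.3 K.

T₂ ≈ 386 K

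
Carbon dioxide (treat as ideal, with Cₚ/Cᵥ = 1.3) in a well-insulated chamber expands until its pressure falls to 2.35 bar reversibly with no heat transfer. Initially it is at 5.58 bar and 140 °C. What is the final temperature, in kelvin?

T₂ ≈ 338 K

Along an adiabat T P^((1−γ)/γ) is constant, so T₂ = T₁ (P₂/P₁)^((γ−1)/γ).
T₁ = 140 °C = 413.1 K.
T₂ = 413.1 × (2.35/5.58)^(0.231) = 338.4 K.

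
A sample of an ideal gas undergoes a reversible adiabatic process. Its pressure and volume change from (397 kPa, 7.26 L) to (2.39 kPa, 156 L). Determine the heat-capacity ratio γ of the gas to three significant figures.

γ ≈ 1.67

PV^γ = const ⇒ γ = ln(P₂/P₁) / ln(V₁/V₂).
γ = ln(2.39/397) / ln(7.26/156) = 1.667.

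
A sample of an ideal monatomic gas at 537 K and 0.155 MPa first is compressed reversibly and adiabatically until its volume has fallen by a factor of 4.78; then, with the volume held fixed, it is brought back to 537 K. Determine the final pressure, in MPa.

P₃ ≈ 0.741 MPa

For a monatomic ideal gas γ = 5/3.
Adiabatic step (PV^γ = const): P₂ = 0.155×4.78^(5/3) = 2.102 MPa; T₂ = 537×4.78^(2/3) = 1524 K.
Isochoric: P₃ = P₂(T₃/T₂) = 2.102 × (537/1524) = 0.7409 MPa.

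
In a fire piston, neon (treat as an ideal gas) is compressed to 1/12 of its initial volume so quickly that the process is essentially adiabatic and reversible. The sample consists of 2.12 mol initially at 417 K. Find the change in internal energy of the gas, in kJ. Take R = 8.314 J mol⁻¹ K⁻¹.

For a reversible adiabat TV^(γ−1) is constant, so T₂ = T₁ (V₁/V₂)^(γ−1).
γ = 5/3 for a monatomic ideal gas, so γ−1 = 2/3.
T₂ = 417 × 12^(2/3) = 2186 K.
Q = 0, so ΔU = W_on_gas = nCᵥΔT with Cᵥ = R/(γ−1) = 12.47 J/(mol·K).
ΔU = 2.12 × 12.47 × (2186 − 417) = 46760 J.

ΔU ≈ 46.8 kJ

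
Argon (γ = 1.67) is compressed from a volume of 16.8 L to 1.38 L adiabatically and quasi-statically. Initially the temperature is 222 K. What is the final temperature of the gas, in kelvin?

T₂ ≈ 1180 K

For a reversible adiabat TV^(γ−1) is constant, so T₂ = T₁ (V₁/V₂)^(γ−1).
T₂ = 222 × (16.8/1.38)^(0.67) = 1185 K.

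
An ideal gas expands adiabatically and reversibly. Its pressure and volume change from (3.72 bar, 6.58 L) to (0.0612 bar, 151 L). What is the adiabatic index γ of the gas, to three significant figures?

γ ≈ 1.31

PV^γ = const ⇒ γ = ln(P₂/P₁) / ln(V₁/V₂).
γ = ln(0.0612/3.72) / ln(6.58/151) = 1.311.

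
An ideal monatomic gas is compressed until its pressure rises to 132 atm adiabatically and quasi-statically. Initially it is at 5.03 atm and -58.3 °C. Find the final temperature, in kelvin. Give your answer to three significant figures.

Along an adiabat T P^((1−γ)/γ) is constant, so T₂ = T₁ (P₂/P₁)^((γ−1)/γ).
For a monatomic ideal gas γ = 5/3, so (γ−1)/γ = 2/5.
T₁ = -58.3 °C = 214.8 K.
T₂ = 214.8 × (132/5.03)^(2/5) = 793.8 K.

T₂ ≈ 794 K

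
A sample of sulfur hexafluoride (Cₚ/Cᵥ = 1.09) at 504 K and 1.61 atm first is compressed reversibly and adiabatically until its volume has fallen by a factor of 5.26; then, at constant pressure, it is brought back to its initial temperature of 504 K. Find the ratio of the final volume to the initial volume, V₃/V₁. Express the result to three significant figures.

V₃/V₁ ≈ 0.164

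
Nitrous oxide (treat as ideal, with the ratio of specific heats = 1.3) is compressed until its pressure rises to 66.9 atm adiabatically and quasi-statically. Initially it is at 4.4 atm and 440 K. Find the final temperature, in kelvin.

T₂ ≈ 825 K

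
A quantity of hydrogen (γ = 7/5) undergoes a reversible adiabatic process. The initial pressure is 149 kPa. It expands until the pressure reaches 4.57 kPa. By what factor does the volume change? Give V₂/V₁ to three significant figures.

V₂/V₁ ≈ 12.0

From PV^γ = const, V₂/V₁ = (P₁/P₂)^(1/γ).
V₂/V₁ = (149/4.57)^(5/7) = 12.05.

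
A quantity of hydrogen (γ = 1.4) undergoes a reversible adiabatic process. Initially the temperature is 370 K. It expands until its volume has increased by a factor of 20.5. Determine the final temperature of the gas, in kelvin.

Adiabatic: T₁V₁^(γ−1) = T₂V₂^(γ−1) ⇒ T₂ = T₁ (V₁/V₂)^(γ−1).
T₂ = 370 × (1/20.5)^(0.4) = 110.5 K.

T₂ ≈ 111 K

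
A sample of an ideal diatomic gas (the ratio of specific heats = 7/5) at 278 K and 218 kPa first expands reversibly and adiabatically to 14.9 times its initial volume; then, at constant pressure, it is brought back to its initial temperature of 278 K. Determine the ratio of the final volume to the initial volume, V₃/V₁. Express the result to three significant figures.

Adiabatic step: V₂/V₁ = 14.9; T₂ = T₁·(1/14.9)^(2/5) = 94.36 K.
Isobaric step: V₃/V₂ = T₃/T₂ = 278/94.36.
V₃/V₁ = (V₂/V₁)(V₃/V₂) = 14.9 × (278/94.36) = 43.9.

V₃/V₁ ≈ 43.9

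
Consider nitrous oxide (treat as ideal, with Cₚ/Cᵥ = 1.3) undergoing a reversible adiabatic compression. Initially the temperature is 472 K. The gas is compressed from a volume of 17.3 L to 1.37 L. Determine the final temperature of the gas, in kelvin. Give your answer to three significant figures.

T₂ ≈ 1010 K

Adiabatic: T₁V₁^(γ−1) = T₂V₂^(γ−1) ⇒ T₂ = T₁ (V₁/V₂)^(γ−1).
T₂ = 472 × (17.3/1.37)^(0.3) = 1010 K.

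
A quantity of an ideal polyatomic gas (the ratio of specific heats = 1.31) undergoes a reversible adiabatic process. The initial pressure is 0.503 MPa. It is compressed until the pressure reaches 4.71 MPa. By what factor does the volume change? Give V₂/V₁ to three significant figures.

V₂/V₁ ≈ 0.181

From PV^γ = const, V₂/V₁ = (P₁/P₂)^(1/γ).
V₂/V₁ = (0.503/4.71)^(0.763) = 0.1813.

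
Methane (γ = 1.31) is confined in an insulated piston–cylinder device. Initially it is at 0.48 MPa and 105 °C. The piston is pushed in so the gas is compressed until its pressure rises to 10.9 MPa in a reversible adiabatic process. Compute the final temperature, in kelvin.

T₂ ≈ 792 K

Adiabatic: T₂/T₁ = (P₂/P₁)^((γ−1)/γ).
T₁ = 105 °C = 378.1 K.
T₂ = 378.1 × (10.9/0.48)^(0.237) = 791.8 K.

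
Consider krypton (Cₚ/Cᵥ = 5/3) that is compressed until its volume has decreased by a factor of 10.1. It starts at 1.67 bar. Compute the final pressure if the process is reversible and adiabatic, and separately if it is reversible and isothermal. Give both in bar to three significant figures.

adiabatic: 78.8 bar; isothermal: 16.9 bar

Isothermal: P₂ = P₁(V₁/V₂) = 1.67×10.1 = 16.87 bar.
Adiabatic: P₂ = P₁(V₁/V₂)^γ = 1.67×10.1^(5/3) = 78.81 bar.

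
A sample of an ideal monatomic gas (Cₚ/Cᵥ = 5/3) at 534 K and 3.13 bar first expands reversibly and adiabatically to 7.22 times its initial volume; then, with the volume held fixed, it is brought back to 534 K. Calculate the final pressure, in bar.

P₃ ≈ 0.434 bar

Adiabatic step (PV^γ = const): P₂ = 3.13×(1/7.22)^(5/3) = 0.1161 bar; T₂ = 534×(1/7.22)^(2/3) = 142.9 K.
Isochoric: P₃ = P₂(T₃/T₂) = 0.1161 × (534/142.9) = 0.4335 bar.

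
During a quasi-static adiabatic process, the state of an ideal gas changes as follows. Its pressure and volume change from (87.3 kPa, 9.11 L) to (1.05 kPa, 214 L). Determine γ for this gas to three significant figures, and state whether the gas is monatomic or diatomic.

PV^γ = const ⇒ γ = ln(P₂/P₁) / ln(V₁/V₂).
γ = ln(1.05/87.3) / ln(9.11/214) = 1.4.
γ ≈ 1.40 is close to 7/5, so the gas is diatomic.

γ ≈ 1.40; diatomic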